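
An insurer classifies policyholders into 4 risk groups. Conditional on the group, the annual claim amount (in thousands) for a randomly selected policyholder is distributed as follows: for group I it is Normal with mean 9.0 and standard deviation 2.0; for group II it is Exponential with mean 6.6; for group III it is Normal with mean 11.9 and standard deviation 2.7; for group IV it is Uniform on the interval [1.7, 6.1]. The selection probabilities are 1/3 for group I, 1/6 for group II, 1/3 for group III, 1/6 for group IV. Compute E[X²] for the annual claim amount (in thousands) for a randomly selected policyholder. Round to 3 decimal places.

For each component E[X²] = Var + (mean)², giving I: 85; II: 87.12; III: 148.9; IV: 16.8233.
Overall E[X²] = 0.333333·85 + 0.166667·87.12 + 0.333333·148.9 + 0.166667·16.8233 = 95.2906.

95.291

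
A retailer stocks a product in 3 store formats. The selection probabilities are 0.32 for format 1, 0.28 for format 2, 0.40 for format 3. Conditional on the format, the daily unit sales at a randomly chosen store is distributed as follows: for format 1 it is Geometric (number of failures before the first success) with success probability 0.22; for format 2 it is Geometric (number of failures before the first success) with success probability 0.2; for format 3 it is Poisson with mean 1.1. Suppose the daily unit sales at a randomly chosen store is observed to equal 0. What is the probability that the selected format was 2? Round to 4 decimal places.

0.2158

Likelihoods P(X=0 | ·): 1: 0.22; 2: 0.2; 3: 0.332871.
Posterior ∝ prior × likelihood. Numerator for 2: 0.28·0.2 = 0.056.
Normalizing constant: 0.32·0.22 + 0.28·0.2 + 0.4·0.332871 = 0.259548.
P(2 | observation) = 0.056 / 0.259548 = 0.215759.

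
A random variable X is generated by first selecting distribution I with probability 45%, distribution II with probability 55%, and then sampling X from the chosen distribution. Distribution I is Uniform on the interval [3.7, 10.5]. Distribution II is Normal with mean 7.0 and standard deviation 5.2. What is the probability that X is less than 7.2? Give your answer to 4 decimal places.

0.5151

Conditional on each component, P(X < 7.2): I: 0.514706; II: 0.51534.
By total probability, P(X < 7.2) = 0.45·0.514706 + 0.55·0.51534 = 0.515055.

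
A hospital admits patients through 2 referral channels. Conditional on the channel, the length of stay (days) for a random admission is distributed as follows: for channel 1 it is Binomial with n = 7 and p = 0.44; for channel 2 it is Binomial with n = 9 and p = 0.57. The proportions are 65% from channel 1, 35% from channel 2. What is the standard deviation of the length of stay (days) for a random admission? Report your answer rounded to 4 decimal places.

Per component, 1: μ=3.08, E[X²]=11.2112; 2: μ=5.13, E[X²]=28.5228.
E[X] = 0.65·3.08 + 0.35·5.13 = 3.7975.
E[X²] = 0.65·11.2112 + 0.35·28.5228 = 17.2703.
Var(X) = E[X²] − (E[X])² = 17.2703 − 14.421 = 2.84925.
SD(X) = √2.84925 = 1.68797.

1.6880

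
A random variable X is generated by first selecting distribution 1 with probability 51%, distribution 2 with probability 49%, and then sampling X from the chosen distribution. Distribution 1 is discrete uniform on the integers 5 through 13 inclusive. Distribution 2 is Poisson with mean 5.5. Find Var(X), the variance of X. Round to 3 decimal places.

Per component, 1: μ=9, E[X²]=87.6667; 2: μ=5.5, E[X²]=35.75.
E[X] = 0.51·9 + 0.49·5.5 = 7.285.
E[X²] = 0.51·87.6667 + 0.49·35.75 = 62.2275.
Var(X) = E[X²] − (E[X])² = 62.2275 − 53.0712 = 9.15627.

9.156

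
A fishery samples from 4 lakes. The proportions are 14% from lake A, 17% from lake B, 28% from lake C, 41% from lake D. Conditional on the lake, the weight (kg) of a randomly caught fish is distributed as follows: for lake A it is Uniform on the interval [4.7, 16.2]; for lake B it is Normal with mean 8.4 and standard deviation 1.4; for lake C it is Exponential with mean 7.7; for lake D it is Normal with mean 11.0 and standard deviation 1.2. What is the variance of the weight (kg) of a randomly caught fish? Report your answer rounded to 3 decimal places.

Per component, A: μ=10.45, E[X²]=120.223; B: μ=8.4, E[X²]=72.52; C: μ=7.7, E[X²]=118.58; D: μ=11, E[X²]=122.44.
E[X] = 0.14·10.45 + 0.17·8.4 + 0.28·7.7 + 0.41·11 = 9.557.
E[X²] = 0.14·120.223 + 0.17·72.52 + 0.28·118.58 + 0.41·122.44 = 112.562.
Var(X) = E[X²] − (E[X])² = 112.562 − 91.3362 = 21.2262.

21.226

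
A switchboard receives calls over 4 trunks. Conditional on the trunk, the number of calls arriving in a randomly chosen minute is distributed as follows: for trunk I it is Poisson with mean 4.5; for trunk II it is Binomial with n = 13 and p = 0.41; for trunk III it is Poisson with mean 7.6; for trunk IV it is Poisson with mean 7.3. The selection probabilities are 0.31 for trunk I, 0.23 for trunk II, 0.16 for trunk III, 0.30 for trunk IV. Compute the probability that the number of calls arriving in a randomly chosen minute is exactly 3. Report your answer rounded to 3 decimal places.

Conditional on each trunk, P(X = 3): I: 0.168718; II: 0.100748; III: 0.0366144; IV: 0.0437993.
By total probability, P(X = 3) = 0.31·0.168718 + 0.23·0.100748 + 0.16·0.0366144 + 0.3·0.0437993 = 0.0944728.

0.094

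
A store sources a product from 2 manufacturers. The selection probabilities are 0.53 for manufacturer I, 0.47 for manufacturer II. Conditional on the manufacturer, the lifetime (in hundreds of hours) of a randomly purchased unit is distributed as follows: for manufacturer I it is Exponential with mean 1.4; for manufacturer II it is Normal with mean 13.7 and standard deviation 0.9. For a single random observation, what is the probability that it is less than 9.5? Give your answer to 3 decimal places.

Conditional on each manufacturer, P(X < 9.5): I: 0.99887; II: 1.53063e-06.
By total probability, P(X < 9.5) = 0.53·0.99887 + 0.47·1.53063e-06 = 0.529402.

0.529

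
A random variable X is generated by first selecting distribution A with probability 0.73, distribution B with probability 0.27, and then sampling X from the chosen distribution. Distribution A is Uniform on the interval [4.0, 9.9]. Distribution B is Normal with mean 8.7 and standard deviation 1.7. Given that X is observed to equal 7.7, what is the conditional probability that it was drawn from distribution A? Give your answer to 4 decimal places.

Likelihoods f(7.7 | ·): A: 0.169492; B: 0.197389.
Posterior ∝ prior × likelihood. Numerator for A: 0.73·0.169492 = 0.123729.
Normalizing constant: 0.73·0.169492 + 0.27·0.197389 = 0.177024.
P(A | observation) = 0.123729 / 0.177024 = 0.698938.

0.6989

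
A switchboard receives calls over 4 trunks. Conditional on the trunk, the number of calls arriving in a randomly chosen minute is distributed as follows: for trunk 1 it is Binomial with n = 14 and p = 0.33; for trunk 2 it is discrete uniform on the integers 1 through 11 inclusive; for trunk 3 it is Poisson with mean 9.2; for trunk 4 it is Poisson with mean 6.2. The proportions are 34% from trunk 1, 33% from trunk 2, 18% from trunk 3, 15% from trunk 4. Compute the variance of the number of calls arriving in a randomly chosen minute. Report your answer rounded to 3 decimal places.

Per component, 1: μ=4.62, E[X²]=24.4398; 2: μ=6, E[X²]=46; 3: μ=9.2, E[X²]=93.84; 4: μ=6.2, E[X²]=44.64.
E[X] = 0.34·4.62 + 0.33·6 + 0.18·9.2 + 0.15·6.2 = 6.1368.
E[X²] = 0.34·24.4398 + 0.33·46 + 0.18·93.84 + 0.15·44.64 = 47.0767.
Var(X) = E[X²] − (E[X])² = 47.0767 − 37.6603 = 9.41642.

9.416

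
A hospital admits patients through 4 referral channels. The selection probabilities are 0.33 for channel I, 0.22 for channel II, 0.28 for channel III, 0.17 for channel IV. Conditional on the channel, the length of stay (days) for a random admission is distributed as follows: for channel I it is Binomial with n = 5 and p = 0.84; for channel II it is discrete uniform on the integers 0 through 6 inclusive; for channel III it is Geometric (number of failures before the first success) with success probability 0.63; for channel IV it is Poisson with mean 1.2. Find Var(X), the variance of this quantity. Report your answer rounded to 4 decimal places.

3.8798

Per component, I: μ=4.2, E[X²]=18.312; II: μ=3, E[X²]=13; III: μ=0.587302, E[X²]=1.27715; IV: μ=1.2, E[X²]=2.64.
E[X] = 0.33·4.2 + 0.22·3 + 0.28·0.587302 + 0.17·1.2 = 2.41444.
E[X²] = 0.33·18.312 + 0.22·13 + 0.28·1.27715 + 0.17·2.64 = 9.70936.
Var(X) = E[X²] − (E[X])² = 9.70936 − 5.82954 = 3.87982.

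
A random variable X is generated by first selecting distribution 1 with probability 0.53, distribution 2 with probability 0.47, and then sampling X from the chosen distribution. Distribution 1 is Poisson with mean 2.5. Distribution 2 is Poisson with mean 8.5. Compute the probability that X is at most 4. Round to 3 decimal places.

0.507

Conditional on each component, P(X ≤ 4): 1: 0.891178; 2: 0.074364.
By total probability, P(X ≤ 4) = 0.53·0.891178 + 0.47·0.074364 = 0.507275.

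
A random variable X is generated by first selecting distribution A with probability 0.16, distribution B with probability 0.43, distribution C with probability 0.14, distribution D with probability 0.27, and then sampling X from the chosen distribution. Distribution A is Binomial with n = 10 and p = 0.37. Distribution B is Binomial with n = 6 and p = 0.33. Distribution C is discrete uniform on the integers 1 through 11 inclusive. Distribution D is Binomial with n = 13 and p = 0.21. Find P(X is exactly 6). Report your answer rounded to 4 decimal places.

0.0345

Conditional on each component, P(X = 6): A: 0.0848774; B: 0.00129147; C: 0.0909091; D: 0.0282633.
By total probability, P(X = 6) = 0.16·0.0848774 + 0.43·0.00129147 + 0.14·0.0909091 + 0.27·0.0282633 = 0.0344941.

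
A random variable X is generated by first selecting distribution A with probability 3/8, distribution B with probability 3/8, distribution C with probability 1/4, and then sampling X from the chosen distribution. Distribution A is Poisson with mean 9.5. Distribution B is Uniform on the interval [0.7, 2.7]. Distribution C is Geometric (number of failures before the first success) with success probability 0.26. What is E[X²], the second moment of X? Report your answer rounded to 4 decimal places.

43.3768

For each component E[X²] = Var + (mean)², giving A: 99.75; B: 3.22333; C: 19.0473.
Overall E[X²] = 0.375·99.75 + 0.375·3.22333 + 0.25·19.0473 = 43.3768.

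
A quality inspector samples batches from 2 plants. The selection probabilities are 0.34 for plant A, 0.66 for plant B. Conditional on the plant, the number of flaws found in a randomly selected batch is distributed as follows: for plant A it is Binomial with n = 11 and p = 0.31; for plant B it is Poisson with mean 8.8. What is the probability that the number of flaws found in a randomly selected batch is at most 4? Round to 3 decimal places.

Conditional on each plant, P(X ≤ 4): A: 0.767171; B: 0.0620978.
By total probability, P(X ≤ 4) = 0.34·0.767171 + 0.66·0.0620978 = 0.301823.

0.302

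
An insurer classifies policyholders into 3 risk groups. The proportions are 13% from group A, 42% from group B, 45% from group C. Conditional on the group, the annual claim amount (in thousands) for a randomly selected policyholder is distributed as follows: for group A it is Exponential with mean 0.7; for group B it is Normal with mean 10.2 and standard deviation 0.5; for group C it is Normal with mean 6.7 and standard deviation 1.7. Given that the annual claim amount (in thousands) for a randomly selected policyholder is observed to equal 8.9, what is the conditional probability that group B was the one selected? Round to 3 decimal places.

0.200

Likelihoods f(8.9 | ·): A: 4.29693e-06; B: 0.0271659; C: 0.101577.
Posterior ∝ prior × likelihood. Numerator for B: 0.42·0.0271659 = 0.0114097.
Normalizing constant: 0.13·4.29693e-06 + 0.42·0.0271659 + 0.45·0.101577 = 0.05712.
P(B | observation) = 0.0114097 / 0.05712 = 0.19975.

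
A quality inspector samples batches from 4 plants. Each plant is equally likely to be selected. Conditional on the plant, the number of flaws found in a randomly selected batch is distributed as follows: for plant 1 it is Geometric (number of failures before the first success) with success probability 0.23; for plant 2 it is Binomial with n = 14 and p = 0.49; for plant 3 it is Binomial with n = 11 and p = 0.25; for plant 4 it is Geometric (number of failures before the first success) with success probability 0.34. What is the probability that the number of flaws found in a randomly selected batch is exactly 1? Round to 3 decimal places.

0.139

Conditional on each plant, P(X = 1): 1: 0.1771; 2: 0.00108327; 3: 0.154862; 4: 0.2244.
By total probability, P(X = 1) = 0.25·0.1771 + 0.25·0.00108327 + 0.25·0.154862 + 0.25·0.2244 = 0.139361.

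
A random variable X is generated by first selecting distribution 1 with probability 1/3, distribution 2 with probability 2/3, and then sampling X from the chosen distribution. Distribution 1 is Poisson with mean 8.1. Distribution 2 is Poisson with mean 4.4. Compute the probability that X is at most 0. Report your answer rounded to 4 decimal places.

Conditional on each component, P(X ≤ 0): 1: 0.000303539; 2: 0.0122773.
By total probability, P(X ≤ 0) = 0.333333·0.000303539 + 0.666667·0.0122773 = 0.00828607.

0.0083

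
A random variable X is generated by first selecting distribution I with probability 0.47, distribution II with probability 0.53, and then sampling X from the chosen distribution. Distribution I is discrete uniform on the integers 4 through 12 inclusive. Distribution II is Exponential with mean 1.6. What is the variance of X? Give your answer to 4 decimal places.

Per component, I: μ=8, E[X²]=70.6667; II: μ=1.6, E[X²]=5.12.
E[X] = 0.47·8 + 0.53·1.6 = 4.608.
E[X²] = 0.47·70.6667 + 0.53·5.12 = 35.9269.
Var(X) = E[X²] − (E[X])² = 35.9269 − 21.2337 = 14.6933.

14.6933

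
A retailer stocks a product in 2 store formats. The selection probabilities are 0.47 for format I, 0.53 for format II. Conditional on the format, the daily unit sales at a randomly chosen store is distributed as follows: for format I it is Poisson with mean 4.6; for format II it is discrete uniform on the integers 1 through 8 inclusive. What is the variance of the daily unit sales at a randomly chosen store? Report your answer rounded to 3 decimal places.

Per component, I: μ=4.6, E[X²]=25.76; II: μ=4.5, E[X²]=25.5.
E[X] = 0.47·4.6 + 0.53·4.5 = 4.547.
E[X²] = 0.47·25.76 + 0.53·25.5 = 25.6222.
Var(X) = E[X²] − (E[X])² = 25.6222 − 20.6752 = 4.94699.

4.947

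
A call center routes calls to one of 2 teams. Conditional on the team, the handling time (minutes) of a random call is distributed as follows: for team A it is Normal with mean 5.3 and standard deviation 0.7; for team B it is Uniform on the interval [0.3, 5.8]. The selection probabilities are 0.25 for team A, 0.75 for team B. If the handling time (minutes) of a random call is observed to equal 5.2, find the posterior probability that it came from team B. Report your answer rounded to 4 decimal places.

0.4916

Likelihoods f(5.2 | ·): A: 0.564132; B: 0.181818.
Posterior ∝ prior × likelihood. Numerator for B: 0.75·0.181818 = 0.136364.
Normalizing constant: 0.25·0.564132 + 0.75·0.181818 = 0.277397.
P(B | observation) = 0.136364 / 0.277397 = 0.491584.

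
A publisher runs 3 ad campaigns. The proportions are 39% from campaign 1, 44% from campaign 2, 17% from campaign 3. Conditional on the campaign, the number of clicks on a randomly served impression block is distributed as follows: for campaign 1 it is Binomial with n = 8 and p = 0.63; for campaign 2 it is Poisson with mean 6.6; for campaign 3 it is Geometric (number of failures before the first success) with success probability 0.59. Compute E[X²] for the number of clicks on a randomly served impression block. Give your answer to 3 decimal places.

For each component E[X²] = Var + (mean)², giving 1: 27.2664; 2: 50.16; 3: 1.66073.
Overall E[X²] = 0.39·27.2664 + 0.44·50.16 + 0.17·1.66073 = 32.9866.

32.987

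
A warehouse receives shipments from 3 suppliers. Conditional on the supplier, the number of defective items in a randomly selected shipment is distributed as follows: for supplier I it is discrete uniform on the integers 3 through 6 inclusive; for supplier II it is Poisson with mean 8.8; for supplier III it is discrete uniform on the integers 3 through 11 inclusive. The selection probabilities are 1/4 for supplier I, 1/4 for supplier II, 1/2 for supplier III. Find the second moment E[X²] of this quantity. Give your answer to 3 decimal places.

For each component E[X²] = Var + (mean)², giving I: 21.5; II: 86.24; III: 55.6667.
Overall E[X²] = 0.25·21.5 + 0.25·86.24 + 0.5·55.6667 = 54.7683.

54.768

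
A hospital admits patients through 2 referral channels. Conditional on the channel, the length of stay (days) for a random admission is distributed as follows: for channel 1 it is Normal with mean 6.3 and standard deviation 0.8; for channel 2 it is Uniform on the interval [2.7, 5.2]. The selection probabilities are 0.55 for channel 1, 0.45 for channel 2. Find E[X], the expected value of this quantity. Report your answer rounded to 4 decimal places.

Component means — 1: 6.3; 2: 3.95.
E[X] = 0.55·6.3 + 0.45·3.95 = 5.2425.

5.2425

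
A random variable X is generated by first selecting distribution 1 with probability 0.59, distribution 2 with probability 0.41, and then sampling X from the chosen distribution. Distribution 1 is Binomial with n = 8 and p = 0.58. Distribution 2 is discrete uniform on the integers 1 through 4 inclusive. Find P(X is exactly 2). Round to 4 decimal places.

Conditional on each component, P(X = 2): 1: 0.0517023; 2: 0.25.
By total probability, P(X = 2) = 0.59·0.0517023 + 0.41·0.25 = 0.133004.

0.1330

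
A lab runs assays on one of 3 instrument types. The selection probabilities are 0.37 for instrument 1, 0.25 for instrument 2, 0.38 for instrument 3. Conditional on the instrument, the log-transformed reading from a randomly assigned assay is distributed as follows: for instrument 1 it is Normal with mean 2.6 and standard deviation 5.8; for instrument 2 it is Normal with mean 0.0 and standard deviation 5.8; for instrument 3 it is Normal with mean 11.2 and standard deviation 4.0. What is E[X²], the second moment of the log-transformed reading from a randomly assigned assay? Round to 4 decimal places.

For each component E[X²] = Var + (mean)², giving 1: 40.4; 2: 33.64; 3: 141.44.
Overall E[X²] = 0.37·40.4 + 0.25·33.64 + 0.38·141.44 = 77.1052.

77.1052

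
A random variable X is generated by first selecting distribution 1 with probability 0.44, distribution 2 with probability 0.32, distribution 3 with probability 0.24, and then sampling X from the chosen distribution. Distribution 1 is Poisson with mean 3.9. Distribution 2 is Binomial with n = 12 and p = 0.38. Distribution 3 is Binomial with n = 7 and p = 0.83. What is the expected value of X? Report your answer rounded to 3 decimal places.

Component means — 1: 3.9; 2: 4.56; 3: 5.81.
E[X] = 0.44·3.9 + 0.32·4.56 + 0.24·5.81 = 4.5696.

4.570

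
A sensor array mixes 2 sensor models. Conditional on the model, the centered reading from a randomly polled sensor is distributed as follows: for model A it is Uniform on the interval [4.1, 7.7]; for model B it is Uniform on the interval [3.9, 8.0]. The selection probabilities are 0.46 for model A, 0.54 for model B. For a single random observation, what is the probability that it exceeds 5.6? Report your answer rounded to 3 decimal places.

0.584

Conditional on each model, P(X > 5.6): A: 0.583333; B: 0.585366.
By total probability, P(X > 5.6) = 0.46·0.583333 + 0.54·0.585366 = 0.584431.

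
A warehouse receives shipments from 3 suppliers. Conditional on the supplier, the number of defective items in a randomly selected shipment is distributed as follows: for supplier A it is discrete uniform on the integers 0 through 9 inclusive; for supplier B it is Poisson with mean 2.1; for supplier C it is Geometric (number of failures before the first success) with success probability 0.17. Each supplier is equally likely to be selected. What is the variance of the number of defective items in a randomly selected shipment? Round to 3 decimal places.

Per component, A: μ=4.5, E[X²]=28.5; B: μ=2.1, E[X²]=6.51; C: μ=4.88235, E[X²]=52.5571.
E[X] = 0.333333·4.5 + 0.333333·2.1 + 0.333333·4.88235 = 3.82745.
E[X²] = 0.333333·28.5 + 0.333333·6.51 + 0.333333·52.5571 = 29.189.
Var(X) = E[X²] − (E[X])² = 29.189 − 14.6494 = 14.5397.

14.540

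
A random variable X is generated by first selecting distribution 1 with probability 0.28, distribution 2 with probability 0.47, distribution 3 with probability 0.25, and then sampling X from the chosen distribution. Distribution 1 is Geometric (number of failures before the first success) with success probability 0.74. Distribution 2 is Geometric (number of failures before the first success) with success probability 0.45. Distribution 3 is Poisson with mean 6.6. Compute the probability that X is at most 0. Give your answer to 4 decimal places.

Conditional on each component, P(X ≤ 0): 1: 0.74; 2: 0.45; 3: 0.00136037.
By total probability, P(X ≤ 0) = 0.28·0.74 + 0.47·0.45 + 0.25·0.00136037 = 0.41904.

0.4190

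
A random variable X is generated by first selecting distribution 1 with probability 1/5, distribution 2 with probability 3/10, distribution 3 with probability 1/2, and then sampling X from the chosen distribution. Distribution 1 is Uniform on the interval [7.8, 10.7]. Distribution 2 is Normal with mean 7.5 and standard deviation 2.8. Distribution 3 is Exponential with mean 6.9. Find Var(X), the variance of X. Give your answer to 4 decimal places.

27.0872

Per component, 1: μ=9.25, E[X²]=86.2633; 2: μ=7.5, E[X²]=64.09; 3: μ=6.9, E[X²]=95.22.
E[X] = 0.2·9.25 + 0.3·7.5 + 0.5·6.9 = 7.55.
E[X²] = 0.2·86.2633 + 0.3·64.09 + 0.5·95.22 = 84.0897.
Var(X) = E[X²] − (E[X])² = 84.0897 − 57.0025 = 27.0872.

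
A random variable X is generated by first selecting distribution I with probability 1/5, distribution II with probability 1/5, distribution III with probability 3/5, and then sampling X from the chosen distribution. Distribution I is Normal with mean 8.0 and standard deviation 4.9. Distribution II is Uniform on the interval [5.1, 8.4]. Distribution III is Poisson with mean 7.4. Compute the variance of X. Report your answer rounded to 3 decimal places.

9.580

Per component, I: μ=8, E[X²]=88.01; II: μ=6.75, E[X²]=46.47; III: μ=7.4, E[X²]=62.16.
E[X] = 0.2·8 + 0.2·6.75 + 0.6·7.4 = 7.39.
E[X²] = 0.2·88.01 + 0.2·46.47 + 0.6·62.16 = 64.192.
Var(X) = E[X²] − (E[X])² = 64.192 − 54.6121 = 9.5799.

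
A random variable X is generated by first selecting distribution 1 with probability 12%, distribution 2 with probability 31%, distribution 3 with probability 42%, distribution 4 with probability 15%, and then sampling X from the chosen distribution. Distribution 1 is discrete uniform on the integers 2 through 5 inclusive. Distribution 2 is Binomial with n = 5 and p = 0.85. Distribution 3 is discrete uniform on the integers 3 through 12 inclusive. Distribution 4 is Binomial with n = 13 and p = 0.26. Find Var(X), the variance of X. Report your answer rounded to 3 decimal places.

Per component, 1: μ=3.5, E[X²]=13.5; 2: μ=4.25, E[X²]=18.7; 3: μ=7.5, E[X²]=64.5; 4: μ=3.38, E[X²]=13.9256.
E[X] = 0.12·3.5 + 0.31·4.25 + 0.42·7.5 + 0.15·3.38 = 5.3945.
E[X²] = 0.12·13.5 + 0.31·18.7 + 0.42·64.5 + 0.15·13.9256 = 36.5958.
Var(X) = E[X²] − (E[X])² = 36.5958 − 29.1006 = 7.49521.

7.495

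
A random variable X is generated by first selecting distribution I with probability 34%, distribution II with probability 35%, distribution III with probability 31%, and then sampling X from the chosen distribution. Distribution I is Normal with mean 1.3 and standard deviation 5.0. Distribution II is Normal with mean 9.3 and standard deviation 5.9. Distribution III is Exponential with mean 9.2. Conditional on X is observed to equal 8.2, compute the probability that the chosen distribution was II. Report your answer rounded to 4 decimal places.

Likelihoods f(8.2 | ·): I: 0.0307897; II: 0.0664523; III: 0.0445783.
Posterior ∝ prior × likelihood. Numerator for II: 0.35·0.0664523 = 0.0232583.
Normalizing constant: 0.34·0.0307897 + 0.35·0.0664523 + 0.31·0.0445783 = 0.0475461.
P(II | observation) = 0.0232583 / 0.0475461 = 0.489174.

0.4892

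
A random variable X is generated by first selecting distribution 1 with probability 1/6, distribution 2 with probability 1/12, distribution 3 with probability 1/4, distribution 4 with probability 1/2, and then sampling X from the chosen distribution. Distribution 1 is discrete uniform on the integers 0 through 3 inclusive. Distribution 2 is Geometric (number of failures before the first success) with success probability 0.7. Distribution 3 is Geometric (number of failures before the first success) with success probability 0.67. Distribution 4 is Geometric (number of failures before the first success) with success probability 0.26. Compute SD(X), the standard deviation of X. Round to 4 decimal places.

Per component, 1: μ=1.5, E[X²]=3.5; 2: μ=0.428571, E[X²]=0.795918; 3: μ=0.492537, E[X²]=0.977723; 4: μ=2.84615, E[X²]=19.0473.
E[X] = 0.166667·1.5 + 0.0833333·0.428571 + 0.25·0.492537 + 0.5·2.84615 = 1.83193.
E[X²] = 0.166667·3.5 + 0.0833333·0.795918 + 0.25·0.977723 + 0.5·19.0473 = 10.4178.
Var(X) = E[X²] − (E[X])² = 10.4178 − 3.35595 = 7.06181.
SD(X) = √7.06181 = 2.65741.

2.6574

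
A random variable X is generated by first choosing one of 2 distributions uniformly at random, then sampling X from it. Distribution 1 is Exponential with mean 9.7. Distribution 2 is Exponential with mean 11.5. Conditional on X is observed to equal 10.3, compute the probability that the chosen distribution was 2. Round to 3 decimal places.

Likelihoods f(10.3 | ·): 1: 0.0356509; 2: 0.0355079.
Posterior ∝ prior × likelihood. Numerator for 2: 0.5·0.0355079 = 0.017754.
Normalizing constant: 0.5·0.0356509 + 0.5·0.0355079 = 0.0355794.
P(2 | observation) = 0.017754 / 0.0355794 = 0.498996.

0.499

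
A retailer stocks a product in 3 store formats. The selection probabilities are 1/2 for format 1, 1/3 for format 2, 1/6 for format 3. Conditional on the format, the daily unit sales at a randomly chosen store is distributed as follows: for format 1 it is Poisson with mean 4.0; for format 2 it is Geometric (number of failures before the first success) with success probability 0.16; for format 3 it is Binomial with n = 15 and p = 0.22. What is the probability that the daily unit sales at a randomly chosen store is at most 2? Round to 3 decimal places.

0.309

Conditional on each format, P(X ≤ 2): 1: 0.238103; 2: 0.407296; 3: 0.32692.
By total probability, P(X ≤ 2) = 0.5·0.238103 + 0.333333·0.407296 + 0.166667·0.32692 = 0.309304.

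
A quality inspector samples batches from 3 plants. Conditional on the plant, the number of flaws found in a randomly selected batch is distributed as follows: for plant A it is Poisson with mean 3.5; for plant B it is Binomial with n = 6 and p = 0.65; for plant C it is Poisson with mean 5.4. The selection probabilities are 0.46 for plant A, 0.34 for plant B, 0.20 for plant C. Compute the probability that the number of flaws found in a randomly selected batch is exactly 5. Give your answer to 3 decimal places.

Conditional on each plant, P(X = 5): A: 0.132169; B: 0.243661; C: 0.172821.
By total probability, P(X = 5) = 0.46·0.132169 + 0.34·0.243661 + 0.2·0.172821 = 0.178207.

0.178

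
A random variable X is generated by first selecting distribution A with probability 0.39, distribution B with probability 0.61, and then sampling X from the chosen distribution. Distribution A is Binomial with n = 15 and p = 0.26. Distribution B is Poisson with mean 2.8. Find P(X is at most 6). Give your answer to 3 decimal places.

0.958

Conditional on each component, P(X ≤ 6): A: 0.931624; B: 0.975589.
By total probability, P(X ≤ 6) = 0.39·0.931624 + 0.61·0.975589 = 0.958443.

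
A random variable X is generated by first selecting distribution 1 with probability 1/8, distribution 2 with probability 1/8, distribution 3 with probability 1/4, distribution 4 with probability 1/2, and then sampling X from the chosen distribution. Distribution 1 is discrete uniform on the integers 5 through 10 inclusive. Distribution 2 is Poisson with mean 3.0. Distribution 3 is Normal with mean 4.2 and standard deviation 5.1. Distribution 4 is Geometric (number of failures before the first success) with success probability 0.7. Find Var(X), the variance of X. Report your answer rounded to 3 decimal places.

13.566

Per component, 1: μ=7.5, E[X²]=59.1667; 2: μ=3, E[X²]=12; 3: μ=4.2, E[X²]=43.65; 4: μ=0.428571, E[X²]=0.795918.
E[X] = 0.125·7.5 + 0.125·3 + 0.25·4.2 + 0.5·0.428571 = 2.57679.
E[X²] = 0.125·59.1667 + 0.125·12 + 0.25·43.65 + 0.5·0.795918 = 20.2063.
Var(X) = E[X²] − (E[X])² = 20.2063 − 6.63982 = 13.5665.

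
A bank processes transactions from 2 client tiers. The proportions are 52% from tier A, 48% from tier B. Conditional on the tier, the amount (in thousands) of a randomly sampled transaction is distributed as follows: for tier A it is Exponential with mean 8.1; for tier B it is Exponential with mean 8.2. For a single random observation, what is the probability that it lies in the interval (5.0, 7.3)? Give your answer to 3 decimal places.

0.133

Conditional on each tier, P(5.0 < X < 7.3): A: 0.133339; B: 0.132928.
By total probability, P(5.0 < X < 7.3) = 0.52·0.133339 + 0.48·0.132928 = 0.133142.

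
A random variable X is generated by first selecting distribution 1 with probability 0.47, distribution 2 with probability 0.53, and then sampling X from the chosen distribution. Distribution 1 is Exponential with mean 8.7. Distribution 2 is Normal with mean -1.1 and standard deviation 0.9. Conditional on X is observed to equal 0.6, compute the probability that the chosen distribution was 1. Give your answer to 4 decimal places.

0.5610

Likelihoods f(0.6 | ·): 1: 0.107283; 2: 0.0744574.
Posterior ∝ prior × likelihood. Numerator for 1: 0.47·0.107283 = 0.0504228.
Normalizing constant: 0.47·0.107283 + 0.53·0.0744574 = 0.0898852.
P(1 | observation) = 0.0504228 / 0.0898852 = 0.560969.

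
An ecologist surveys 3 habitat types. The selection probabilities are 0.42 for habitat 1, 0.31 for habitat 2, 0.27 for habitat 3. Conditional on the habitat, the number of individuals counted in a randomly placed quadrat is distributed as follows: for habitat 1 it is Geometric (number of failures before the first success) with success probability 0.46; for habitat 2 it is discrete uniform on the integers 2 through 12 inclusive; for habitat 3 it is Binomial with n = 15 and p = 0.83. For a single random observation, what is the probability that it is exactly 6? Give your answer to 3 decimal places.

Conditional on each habitat, P(X = 6): 1: 0.0114057; 2: 0.0909091; 3: 0.00019405.
By total probability, P(X = 6) = 0.42·0.0114057 + 0.31·0.0909091 + 0.27·0.00019405 = 0.0330246.

0.033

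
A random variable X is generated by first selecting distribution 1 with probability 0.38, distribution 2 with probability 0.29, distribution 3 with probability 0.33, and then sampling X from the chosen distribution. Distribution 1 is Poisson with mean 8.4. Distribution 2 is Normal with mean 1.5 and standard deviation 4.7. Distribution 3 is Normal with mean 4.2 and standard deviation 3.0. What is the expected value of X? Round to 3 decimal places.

Component means — 1: 8.4; 2: 1.5; 3: 4.2.
E[X] = 0.38·8.4 + 0.29·1.5 + 0.33·4.2 = 5.013.

5.013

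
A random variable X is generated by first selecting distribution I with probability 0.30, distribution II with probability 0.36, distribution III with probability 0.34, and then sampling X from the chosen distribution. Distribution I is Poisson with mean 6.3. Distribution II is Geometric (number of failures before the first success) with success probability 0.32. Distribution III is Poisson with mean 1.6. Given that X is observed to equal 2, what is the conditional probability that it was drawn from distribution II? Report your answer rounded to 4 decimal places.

0.3503

Likelihoods P(X=2 | ·): I: 0.0364415; II: 0.147968; III: 0.258428.
Posterior ∝ prior × likelihood. Numerator for II: 0.36·0.147968 = 0.0532685.
Normalizing constant: 0.3·0.0364415 + 0.36·0.147968 + 0.34·0.258428 = 0.152066.
P(II | observation) = 0.0532685 / 0.152066 = 0.350298.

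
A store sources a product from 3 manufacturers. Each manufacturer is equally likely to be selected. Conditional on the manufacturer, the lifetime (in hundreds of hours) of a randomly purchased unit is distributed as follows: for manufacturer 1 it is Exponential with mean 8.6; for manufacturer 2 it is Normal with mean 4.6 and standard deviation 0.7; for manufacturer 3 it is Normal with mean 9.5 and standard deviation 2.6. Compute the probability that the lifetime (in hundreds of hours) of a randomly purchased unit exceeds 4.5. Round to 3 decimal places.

0.707

Conditional on each manufacturer, P(X > 4.5): 1: 0.592588; 2: 0.556798; 3: 0.972765.
By total probability, P(X > 4.5) = 0.333333·0.592588 + 0.333333·0.556798 + 0.333333·0.972765 = 0.707384.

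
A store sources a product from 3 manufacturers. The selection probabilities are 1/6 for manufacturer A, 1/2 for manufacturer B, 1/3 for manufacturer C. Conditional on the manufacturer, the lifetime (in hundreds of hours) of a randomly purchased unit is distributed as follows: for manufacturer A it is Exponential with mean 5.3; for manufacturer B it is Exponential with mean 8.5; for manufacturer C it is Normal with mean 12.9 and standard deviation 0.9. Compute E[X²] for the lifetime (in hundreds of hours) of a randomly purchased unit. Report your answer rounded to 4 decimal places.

137.3533

For each component E[X²] = Var + (mean)², giving A: 56.18; B: 144.5; C: 167.22.
Overall E[X²] = 0.166667·56.18 + 0.5·144.5 + 0.333333·167.22 = 137.353.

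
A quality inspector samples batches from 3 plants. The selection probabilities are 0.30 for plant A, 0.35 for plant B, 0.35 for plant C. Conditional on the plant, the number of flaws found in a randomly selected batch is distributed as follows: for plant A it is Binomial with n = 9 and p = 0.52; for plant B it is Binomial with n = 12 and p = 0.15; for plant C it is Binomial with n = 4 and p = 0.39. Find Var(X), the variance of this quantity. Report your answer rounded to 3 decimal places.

3.443

Per component, A: μ=4.68, E[X²]=24.1488; B: μ=1.8, E[X²]=4.77; C: μ=1.56, E[X²]=3.3852.
E[X] = 0.3·4.68 + 0.35·1.8 + 0.35·1.56 = 2.58.
E[X²] = 0.3·24.1488 + 0.35·4.77 + 0.35·3.3852 = 10.099.
Var(X) = E[X²] − (E[X])² = 10.099 − 6.6564 = 3.44256.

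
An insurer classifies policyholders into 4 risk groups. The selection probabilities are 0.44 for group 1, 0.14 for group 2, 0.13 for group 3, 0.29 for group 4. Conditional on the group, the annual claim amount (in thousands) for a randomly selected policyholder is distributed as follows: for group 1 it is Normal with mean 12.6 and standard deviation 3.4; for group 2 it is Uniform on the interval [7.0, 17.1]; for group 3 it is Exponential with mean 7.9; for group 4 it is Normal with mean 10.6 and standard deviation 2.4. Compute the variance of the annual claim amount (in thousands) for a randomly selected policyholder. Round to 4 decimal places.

18.5264

Per component, 1: μ=12.6, E[X²]=170.32; 2: μ=12.05, E[X²]=153.703; 3: μ=7.9, E[X²]=124.82; 4: μ=10.6, E[X²]=118.12.
E[X] = 0.44·12.6 + 0.14·12.05 + 0.13·7.9 + 0.29·10.6 = 11.332.
E[X²] = 0.44·170.32 + 0.14·153.703 + 0.13·124.82 + 0.29·118.12 = 146.941.
Var(X) = E[X²] − (E[X])² = 146.941 − 128.414 = 18.5264.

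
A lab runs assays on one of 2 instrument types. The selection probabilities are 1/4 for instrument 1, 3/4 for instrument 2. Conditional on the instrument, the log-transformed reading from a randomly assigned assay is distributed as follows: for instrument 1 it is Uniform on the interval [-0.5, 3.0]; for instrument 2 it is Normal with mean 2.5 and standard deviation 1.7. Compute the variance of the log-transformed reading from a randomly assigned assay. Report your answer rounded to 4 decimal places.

2.7157

Per component, 1: μ=1.25, E[X²]=2.58333; 2: μ=2.5, E[X²]=9.14.
E[X] = 0.25·1.25 + 0.75·2.5 = 2.1875.
E[X²] = 0.25·2.58333 + 0.75·9.14 = 7.50083.
Var(X) = E[X²] − (E[X])² = 7.50083 − 4.78516 = 2.71568.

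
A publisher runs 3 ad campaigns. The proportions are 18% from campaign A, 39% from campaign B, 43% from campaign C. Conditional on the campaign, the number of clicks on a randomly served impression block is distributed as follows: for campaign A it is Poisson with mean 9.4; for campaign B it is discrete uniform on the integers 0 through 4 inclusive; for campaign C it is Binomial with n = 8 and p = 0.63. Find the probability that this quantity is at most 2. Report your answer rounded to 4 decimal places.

Conditional on each campaign, P(X ≤ 2): A: 0.00451508; B: 0.6; C: 0.0336492.
By total probability, P(X ≤ 2) = 0.18·0.00451508 + 0.39·0.6 + 0.43·0.0336492 = 0.249282.

0.2493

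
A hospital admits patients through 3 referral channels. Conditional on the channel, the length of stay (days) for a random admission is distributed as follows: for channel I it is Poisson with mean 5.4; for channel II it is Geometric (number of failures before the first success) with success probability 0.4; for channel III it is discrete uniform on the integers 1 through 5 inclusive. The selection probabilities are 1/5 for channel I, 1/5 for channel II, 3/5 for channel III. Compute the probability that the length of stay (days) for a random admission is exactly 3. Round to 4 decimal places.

Conditional on each channel, P(X = 3): I: 0.118533; II: 0.0864; III: 0.2.
By total probability, P(X = 3) = 0.2·0.118533 + 0.2·0.0864 + 0.6·0.2 = 0.160987.

0.1610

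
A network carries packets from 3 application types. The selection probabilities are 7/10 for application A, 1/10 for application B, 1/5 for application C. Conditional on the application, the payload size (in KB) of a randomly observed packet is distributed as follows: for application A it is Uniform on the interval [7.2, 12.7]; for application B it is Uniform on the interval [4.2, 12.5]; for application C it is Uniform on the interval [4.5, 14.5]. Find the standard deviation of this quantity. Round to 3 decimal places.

2.059

Per component, A: μ=9.95, E[X²]=101.523; B: μ=8.35, E[X²]=75.4633; C: μ=9.5, E[X²]=98.5833.
E[X] = 0.7·9.95 + 0.1·8.35 + 0.2·9.5 = 9.7.
E[X²] = 0.7·101.523 + 0.1·75.4633 + 0.2·98.5833 = 98.3293.
Var(X) = E[X²] − (E[X])² = 98.3293 − 94.09 = 4.23933.
SD(X) = √4.23933 = 2.05896.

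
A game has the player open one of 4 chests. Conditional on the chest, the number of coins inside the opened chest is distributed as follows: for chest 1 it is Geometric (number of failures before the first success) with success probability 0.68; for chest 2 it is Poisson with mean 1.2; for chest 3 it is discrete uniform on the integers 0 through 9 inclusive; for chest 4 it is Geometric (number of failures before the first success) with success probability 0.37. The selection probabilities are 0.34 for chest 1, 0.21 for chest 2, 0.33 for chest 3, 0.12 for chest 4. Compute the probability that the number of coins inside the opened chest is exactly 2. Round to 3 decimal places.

Conditional on each chest, P(X = 2): 1: 0.069632; 2: 0.21686; 3: 0.1; 4: 0.146853.
By total probability, P(X = 2) = 0.34·0.069632 + 0.21·0.21686 + 0.33·0.1 + 0.12·0.146853 = 0.119838.

0.120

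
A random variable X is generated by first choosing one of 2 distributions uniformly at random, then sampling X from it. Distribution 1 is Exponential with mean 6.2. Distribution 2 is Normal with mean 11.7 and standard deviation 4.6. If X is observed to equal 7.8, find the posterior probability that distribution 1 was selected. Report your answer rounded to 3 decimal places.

0.431

Likelihoods f(7.8 | ·): 1: 0.0458393; 2: 0.0605431.
Posterior ∝ prior × likelihood. Numerator for 1: 0.5·0.0458393 = 0.0229196.
Normalizing constant: 0.5·0.0458393 + 0.5·0.0605431 = 0.0531912.
P(1 | observation) = 0.0229196 / 0.0531912 = 0.430892.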